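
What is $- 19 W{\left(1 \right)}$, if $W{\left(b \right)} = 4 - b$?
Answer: $-57$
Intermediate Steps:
$- 19 W{\left(1 \right)} = - 19 \left(4 - 1\right) = \left(-19\right) 3 = -57$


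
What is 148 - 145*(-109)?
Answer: 15953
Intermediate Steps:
148 - 145*(-109) = 148 + 15805 = 15953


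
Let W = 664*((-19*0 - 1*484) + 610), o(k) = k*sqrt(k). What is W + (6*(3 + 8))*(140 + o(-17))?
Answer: 92904 - 1122*I*sqrt(17) ≈ 92904.0 - 4626.1*I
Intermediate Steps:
o(k) = k**(3/2)
W = 83664 (W = 664*((0 - 484) + 610) = 664*(-484 + 610) = 664*126 = 83664)
W + (6*(3 + 8))*(140 + o(-17)) = 83664 + (6*(3 + 8))*(140 + (-17)**(3/2)) = 83664 + (6*11)*(140 - 17*I*sqrt(17)) = 83664 + 66*(140 - 17*I*sqrt(17)) = 83664 + (9240 - 1122*I*sqrt(17)) = 92904 - 1122*I*sqrt(17)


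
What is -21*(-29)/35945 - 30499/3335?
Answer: -31264444/3425045 ≈ -9.1282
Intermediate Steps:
-21*(-29)/35945 - 30499/3335 = 609*(1/35945) - 30499*1/3335 = 87/5135 - 30499/3335 = -31264444/3425045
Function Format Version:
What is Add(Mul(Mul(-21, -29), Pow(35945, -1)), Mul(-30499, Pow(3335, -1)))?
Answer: Rational(-31264444, 3425045) ≈ -9.1282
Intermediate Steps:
Add(Mul(Mul(-21, -29), Pow(35945, -1)), Mul(-30499, Pow(3335, -1))) = Add(Mul(609, Rational(1, 35945)), Mul(-30499, Rational(1, 3335))) = Add(Rational(87, 5135), Rational(-30499, 3335)) = Rational(-31264444, 3425045)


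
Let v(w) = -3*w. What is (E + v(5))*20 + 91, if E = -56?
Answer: -1329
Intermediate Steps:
(E + v(5))*20 + 91 = (-56 - 3*5)*20 + 91 = (-56 - 15)*20 + 91 = -71*20 + 91 = -1420 + 91 = -1329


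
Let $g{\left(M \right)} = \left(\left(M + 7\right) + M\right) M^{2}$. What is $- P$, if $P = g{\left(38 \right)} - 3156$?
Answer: $-116696$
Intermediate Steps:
$g{\left(M \right)} = M^{2} \left(7 + 2 M\right)$ ($g{\left(M \right)} = \left(\left(7 + M\right) + M\right) M^{2} = \left(7 + 2 M\right) M^{2} = M^{2} \left(7 + 2 M\right)$)
$P = 116696$ ($P = 38^{2} \left(7 + 2 \cdot 38\right) - 3156 = 1444 \left(7 + 76\right) - 3156 = 1444 \cdot 83 - 3156 = 119852 - 3156 = 116696$)
$- P = \left(-1\right) 116696 = -116696$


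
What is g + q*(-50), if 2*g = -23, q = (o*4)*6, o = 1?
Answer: -2423/2 ≈ -1211.5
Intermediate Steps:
q = 24 (q = (1*4)*6 = 4*6 = 24)
g = -23/2 (g = (½)*(-23) = -23/2 ≈ -11.500)
g + q*(-50) = -23/2 + 24*(-50) = -23/2 - 1200 = -2423/2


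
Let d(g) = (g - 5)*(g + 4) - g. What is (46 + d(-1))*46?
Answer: 1334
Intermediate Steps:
d(g) = -g + (-5 + g)*(4 + g) (d(g) = (-5 + g)*(4 + g) - g = -g + (-5 + g)*(4 + g))
(46 + d(-1))*46 = (46 + (-20 + (-1)² - 2*(-1)))*46 = (46 + (-20 + 1 + 2))*46 = (46 - 17)*46 = 29*46 = 1334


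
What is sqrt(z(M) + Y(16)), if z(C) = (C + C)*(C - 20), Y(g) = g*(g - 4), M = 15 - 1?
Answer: 2*sqrt(6) ≈ 4.8990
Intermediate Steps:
M = 14
Y(g) = g*(-4 + g)
z(C) = 2*C*(-20 + C) (z(C) = (2*C)*(-20 + C) = 2*C*(-20 + C))
sqrt(z(M) + Y(16)) = sqrt(2*14*(-20 + 14) + 16*(-4 + 16)) = sqrt(2*14*(-6) + 16*12) = sqrt(-168 + 192) = sqrt(24) = 2*sqrt(6)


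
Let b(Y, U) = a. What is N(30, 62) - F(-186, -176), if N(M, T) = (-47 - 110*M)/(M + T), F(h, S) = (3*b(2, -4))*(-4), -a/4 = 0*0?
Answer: -3347/92 ≈ -36.380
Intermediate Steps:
a = 0 (a = -0*0 = -4*0 = 0)
b(Y, U) = 0
F(h, S) = 0 (F(h, S) = (3*0)*(-4) = 0*(-4) = 0)
N(M, T) = (-47 - 110*M)/(M + T)
N(30, 62) - F(-186, -176) = (-47 - 110*30)/(30 + 62) - 1*0 = (-47 - 3300)/92 + 0 = (1/92)*(-3347) + 0 = -3347/92 + 0 = -3347/92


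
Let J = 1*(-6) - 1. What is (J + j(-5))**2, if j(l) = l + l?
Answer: 289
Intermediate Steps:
j(l) = 2*l
J = -7 (J = -6 - 1 = -7)
(J + j(-5))**2 = (-7 + 2*(-5))**2 = (-7 - 10)**2 = (-17)**2 = 289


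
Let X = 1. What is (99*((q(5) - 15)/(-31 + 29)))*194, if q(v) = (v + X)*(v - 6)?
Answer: 201663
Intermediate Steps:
q(v) = (1 + v)*(-6 + v) (q(v) = (v + 1)*(v - 6) = (1 + v)*(-6 + v))
(99*((q(5) - 15)/(-31 + 29)))*194 = (99*(((-6 + 5**2 - 5*5) - 15)/(-31 + 29)))*194 = (99*(((-6 + 25 - 25) - 15)/(-2)))*194 = (99*((-6 - 15)*(-1/2)))*194 = (99*(-21*(-1/2)))*194 = (99*(21/2))*194 = (2079/2)*194 = 201663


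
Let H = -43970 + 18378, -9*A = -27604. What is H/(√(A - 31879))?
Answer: 76776*I*√259307/259307 ≈ 150.77*I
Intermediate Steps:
A = 27604/9 (A = -⅑*(-27604) = 27604/9 ≈ 3067.1)
H = -25592
H/(√(A - 31879)) = -25592/√(27604/9 - 31879) = -25592*(-3*I*√259307/259307) = -(-76776)*I*√259307/259307 = 76776*I*√259307/259307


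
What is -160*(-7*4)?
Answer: 4480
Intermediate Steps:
-160*(-7*4) = -(-4480) = -160*(-28) = 4480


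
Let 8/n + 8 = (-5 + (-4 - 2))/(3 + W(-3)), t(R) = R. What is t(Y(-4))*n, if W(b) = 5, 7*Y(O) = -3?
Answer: 64/175 ≈ 0.36571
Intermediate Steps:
Y(O) = -3/7 (Y(O) = (1/7)*(-3) = -3/7)
n = -64/75 (n = 8/(-8 + (-5 + (-4 - 2))/(3 + 5)) = 8/(-8 + (-5 - 6)/8) = 8/(-8 - 11*1/8) = 8/(-8 - 11/8) = 8/(-75/8) = 8*(-8/75) = -64/75 ≈ -0.85333)
t(Y(-4))*n = -3/7*(-64/75) = 64/175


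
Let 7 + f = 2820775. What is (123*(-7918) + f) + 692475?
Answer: 2539329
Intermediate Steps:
f = 2820768 (f = -7 + 2820775 = 2820768)
(123*(-7918) + f) + 692475 = (123*(-7918) + 2820768) + 692475 = (-973914 + 2820768) + 692475 = 1846854 + 692475 = 2539329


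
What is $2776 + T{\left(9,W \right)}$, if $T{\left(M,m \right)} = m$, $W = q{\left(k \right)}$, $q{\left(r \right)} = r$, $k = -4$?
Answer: $2772$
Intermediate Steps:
$W = -4$
$2776 + T{\left(9,W \right)} = 2776 - 4 = 2772$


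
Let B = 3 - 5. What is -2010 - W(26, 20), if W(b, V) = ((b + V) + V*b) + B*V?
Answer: -2536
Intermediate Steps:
B = -2
W(b, V) = b - V + V*b (W(b, V) = ((b + V) + V*b) - 2*V = ((V + b) + V*b) - 2*V = (V + b + V*b) - 2*V = b - V + V*b)
-2010 - W(26, 20) = -2010 - (26 - 1*20 + 20*26) = -2010 - (26 - 20 + 520) = -2010 - 1*526 = -2010 - 526 = -2536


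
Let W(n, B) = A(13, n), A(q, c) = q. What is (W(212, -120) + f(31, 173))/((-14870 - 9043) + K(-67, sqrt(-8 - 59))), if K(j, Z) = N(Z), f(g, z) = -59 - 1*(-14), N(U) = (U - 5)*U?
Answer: -32*I/(-23980*I + 5*sqrt(67)) ≈ 0.0013344 - 2.2775e-6*I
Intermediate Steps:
W(n, B) = 13
N(U) = U*(-5 + U) (N(U) = (-5 + U)*U = U*(-5 + U))
f(g, z) = -45 (f(g, z) = -59 + 14 = -45)
K(j, Z) = Z*(-5 + Z)
(W(212, -120) + f(31, 173))/((-14870 - 9043) + K(-67, sqrt(-8 - 59))) = (13 - 45)/((-14870 - 9043) + sqrt(-8 - 59)*(-5 + sqrt(-8 - 59))) = -32/(-23913 + sqrt(-67)*(-5 + sqrt(-67))) = -32/(-23913 + (I*sqrt(67))*(-5 + I*sqrt(67))) = -32/(-23913 + I*sqrt(67)*(-5 + I*sqrt(67)))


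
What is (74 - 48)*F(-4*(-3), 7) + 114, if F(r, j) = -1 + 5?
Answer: 218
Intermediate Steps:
F(r, j) = 4
(74 - 48)*F(-4*(-3), 7) + 114 = (74 - 48)*4 + 114 = 26*4 + 114 = 104 + 114 = 218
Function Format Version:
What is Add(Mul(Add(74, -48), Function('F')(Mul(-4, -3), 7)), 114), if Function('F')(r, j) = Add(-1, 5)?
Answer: 218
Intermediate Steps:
Function('F')(r, j) = 4
Add(Mul(Add(74, -48), Function('F')(Mul(-4, -3), 7)), 114) = Add(Mul(Add(74, -48), 4), 114) = Add(Mul(26, 4), 114) = Add(104, 114) = 218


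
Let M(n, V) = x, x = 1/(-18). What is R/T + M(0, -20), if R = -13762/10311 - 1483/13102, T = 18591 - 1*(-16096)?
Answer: -55827993320/1004149419003 ≈ -0.055597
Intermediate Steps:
T = 34687 (T = 18591 + 16096 = 34687)
R = -27942991/19299246 (R = -13762*1/10311 - 1483*1/13102 = -1966/1473 - 1483/13102 = -27942991/19299246 ≈ -1.4479)
x = -1/18 ≈ -0.055556
M(n, V) = -1/18
R/T + M(0, -20) = -27942991/19299246/34687 - 1/18 = -27942991/19299246*1/34687 - 1/18 = -27942991/669432946002 - 1/18 = -55827993320/1004149419003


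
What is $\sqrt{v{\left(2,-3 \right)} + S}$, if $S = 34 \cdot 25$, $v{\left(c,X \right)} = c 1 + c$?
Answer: $\sqrt{854} \approx 29.223$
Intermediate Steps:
$v{\left(c,X \right)} = 2 c$ ($v{\left(c,X \right)} = c + c = 2 c$)
$S = 850$
$\sqrt{v{\left(2,-3 \right)} + S} = \sqrt{2 \cdot 2 + 850} = \sqrt{4 + 850} = \sqrt{854}$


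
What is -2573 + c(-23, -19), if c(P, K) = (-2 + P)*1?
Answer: -2598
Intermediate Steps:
c(P, K) = -2 + P
-2573 + c(-23, -19) = -2573 + (-2 - 23) = -2573 - 25 = -2598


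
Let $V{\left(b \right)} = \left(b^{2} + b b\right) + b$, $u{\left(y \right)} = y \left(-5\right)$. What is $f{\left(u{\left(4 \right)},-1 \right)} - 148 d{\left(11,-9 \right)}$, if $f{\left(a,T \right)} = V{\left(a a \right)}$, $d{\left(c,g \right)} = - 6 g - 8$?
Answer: $313592$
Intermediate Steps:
$d{\left(c,g \right)} = -8 - 6 g$
$u{\left(y \right)} = - 5 y$
$V{\left(b \right)} = b + 2 b^{2}$ ($V{\left(b \right)} = \left(b^{2} + b^{2}\right) + b = 2 b^{2} + b = b + 2 b^{2}$)
$f{\left(a,T \right)} = a^{2} \left(1 + 2 a^{2}\right)$ ($f{\left(a,T \right)} = a a \left(1 + 2 a a\right) = a^{2} \left(1 + 2 a^{2}\right)$)
$f{\left(u{\left(4 \right)},-1 \right)} - 148 d{\left(11,-9 \right)} = \left(\left(\left(-5\right) 4\right)^{2} + 2 \left(\left(-5\right) 4\right)^{4}\right) - 148 \left(-8 - -54\right) = \left(\left(-20\right)^{2} + 2 \left(-20\right)^{4}\right) - 148 \left(-8 + 54\right) = \left(400 + 2 \cdot 160000\right) - 6808 = \left(400 + 320000\right) - 6808 = 320400 - 6808 = 313592$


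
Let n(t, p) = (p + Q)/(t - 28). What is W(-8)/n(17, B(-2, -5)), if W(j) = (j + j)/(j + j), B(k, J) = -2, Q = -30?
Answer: 11/32 ≈ 0.34375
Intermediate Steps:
n(t, p) = (-30 + p)/(-28 + t) (n(t, p) = (p - 30)/(t - 28) = (-30 + p)/(-28 + t))
W(j) = 1 (W(j) = (2*j)/((2*j)) = (2*j)*(1/(2*j)) = 1)
W(-8)/n(17, B(-2, -5)) = 1/((-30 - 2)/(-28 + 17)) = 1/(-32/(-11)) = 1/(-1/11*(-32)) = 1/(32/11) = 1*(11/32) = 11/32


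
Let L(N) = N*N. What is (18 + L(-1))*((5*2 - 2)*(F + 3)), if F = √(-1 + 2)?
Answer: 608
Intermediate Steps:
L(N) = N²
F = 1 (F = √1 = 1)
(18 + L(-1))*((5*2 - 2)*(F + 3)) = (18 + (-1)²)*((5*2 - 2)*(1 + 3)) = (18 + 1)*((10 - 2)*4) = 19*(8*4) = 19*32 = 608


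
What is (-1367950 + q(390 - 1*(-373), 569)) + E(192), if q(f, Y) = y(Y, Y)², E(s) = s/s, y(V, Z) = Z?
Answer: -1044188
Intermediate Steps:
E(s) = 1
q(f, Y) = Y²
(-1367950 + q(390 - 1*(-373), 569)) + E(192) = (-1367950 + 569²) + 1 = (-1367950 + 323761) + 1 = -1044189 + 1 = -1044188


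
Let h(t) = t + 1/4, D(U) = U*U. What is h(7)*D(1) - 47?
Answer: -159/4 ≈ -39.750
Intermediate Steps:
D(U) = U**2
h(t) = 1/4 + t (h(t) = t + 1/4 = 1/4 + t)
h(7)*D(1) - 47 = (1/4 + 7)*1**2 - 47 = (29/4)*1 - 47 = 29/4 - 47 = -159/4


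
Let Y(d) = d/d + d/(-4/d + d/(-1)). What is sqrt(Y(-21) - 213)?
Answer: I*sqrt(42177545)/445 ≈ 14.594*I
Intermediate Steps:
Y(d) = 1 + d/(-d - 4/d) (Y(d) = 1 + d/(-4/d + d*(-1)) = 1 + d/(-4/d - d) = 1 + d/(-d - 4/d))
sqrt(Y(-21) - 213) = sqrt(4/(4 + (-21)**2) - 213) = sqrt(4/(4 + 441) - 213) = sqrt(4/445 - 213) = sqrt(-94781/445) = I*sqrt(42177545)/445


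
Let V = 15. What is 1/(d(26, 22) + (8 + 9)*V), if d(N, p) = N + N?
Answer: 1/307 ≈ 0.0032573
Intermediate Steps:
d(N, p) = 2*N
1/(d(26, 22) + (8 + 9)*V) = 1/(2*26 + (8 + 9)*15) = 1/(52 + 17*15) = 1/(52 + 255) = 1/307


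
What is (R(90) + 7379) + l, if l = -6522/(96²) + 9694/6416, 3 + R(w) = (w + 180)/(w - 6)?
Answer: 31819329271/4311552 ≈ 7380.0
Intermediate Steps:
R(w) = -3 + (180 + w)/(-6 + w) (R(w) = -3 + (w + 180)/(w - 6) = -3 + (180 + w)/(-6 + w))
l = 494737/615936 (l = -6522/9216 + 9694*(1/6416) = -6522*1/9216 + 4847/3208 = -1087/1536 + 4847/3208 = 494737/615936 ≈ 0.80323)
(R(90) + 7379) + l = (2*(99 - 1*90)/(-6 + 90) + 7379) + 494737/615936 = (2*(99 - 90)/84 + 7379) + 494737/615936 = (2*(1/84)*9 + 7379) + 494737/615936 = (3/14 + 7379) + 494737/615936 = 103309/14 + 494737/615936 = 31819329271/4311552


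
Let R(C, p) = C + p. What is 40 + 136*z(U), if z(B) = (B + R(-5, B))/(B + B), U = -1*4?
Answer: 261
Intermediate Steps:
U = -4
z(B) = (-5 + 2*B)/(2*B) (z(B) = (B + (-5 + B))/(B + B) = (-5 + 2*B)/((2*B)) = (-5 + 2*B)*(1/(2*B)) = (-5 + 2*B)/(2*B))
40 + 136*z(U) = 40 + 136*((-5/2 - 4)/(-4)) = 40 + 136*(-¼*(-13/2)) = 40 + 136*(13/8) = 40 + 221 = 261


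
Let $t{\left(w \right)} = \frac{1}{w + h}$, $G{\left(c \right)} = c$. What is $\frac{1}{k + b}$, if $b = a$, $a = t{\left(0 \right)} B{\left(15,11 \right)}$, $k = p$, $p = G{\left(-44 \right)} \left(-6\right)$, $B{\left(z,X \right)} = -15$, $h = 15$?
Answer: $\frac{1}{263} \approx 0.0038023$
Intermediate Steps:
$t{\left(w \right)} = \frac{1}{15 + w}$ ($t{\left(w \right)} = \frac{1}{w + 15} = \frac{1}{15 + w}$)
$p = 264$ ($p = \left(-44\right) \left(-6\right) = 264$)
$k = 264$
$a = -1$ ($a = \frac{1}{15 + 0} \left(-15\right) = \frac{1}{15} \left(-15\right) = -1$)
$b = -1$
$\frac{1}{k + b} = \frac{1}{264 - 1} = \frac{1}{263}$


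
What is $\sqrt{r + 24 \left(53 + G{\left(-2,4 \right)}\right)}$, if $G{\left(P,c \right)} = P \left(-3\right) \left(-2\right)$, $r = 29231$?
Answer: $\sqrt{30215} \approx 173.82$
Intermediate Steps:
$G{\left(P,c \right)} = 6 P$ ($G{\left(P,c \right)} = - 3 P \left(-2\right) = 6 P$)
$\sqrt{r + 24 \left(53 + G{\left(-2,4 \right)}\right)} = \sqrt{29231 + 24 \left(53 + 6 \left(-2\right)\right)} = \sqrt{29231 + 24 \left(53 - 12\right)} = \sqrt{29231 + 24 \cdot 41} = \sqrt{29231 + 984} = \sqrt{30215}$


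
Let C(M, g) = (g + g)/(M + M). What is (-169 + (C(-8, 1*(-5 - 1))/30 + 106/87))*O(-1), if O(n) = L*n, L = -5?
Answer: -583793/696 ≈ -838.78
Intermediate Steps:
O(n) = -5*n
C(M, g) = g/M (C(M, g) = (2*g)/((2*M)) = (2*g)*(1/(2*M)) = g/M)
(-169 + (C(-8, 1*(-5 - 1))/30 + 106/87))*O(-1) = (-169 + (((1*(-5 - 1))/(-8))/30 + 106/87))*(-5*(-1)) = (-169 + (((1*(-6))*(-⅛))*(1/30) + 106*(1/87)))*5 = (-169 + (-6*(-⅛)*(1/30) + 106/87))*5 = (-169 + ((¾)*(1/30) + 106/87))*5 = (-169 + (1/40 + 106/87))*5 = (-169 + 4327/3480)*5 = -583793/3480*5 = -583793/696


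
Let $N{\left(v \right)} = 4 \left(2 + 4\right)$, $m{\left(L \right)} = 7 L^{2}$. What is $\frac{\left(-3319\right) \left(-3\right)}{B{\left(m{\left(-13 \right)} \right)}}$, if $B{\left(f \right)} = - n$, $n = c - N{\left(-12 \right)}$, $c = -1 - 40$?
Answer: $\frac{9957}{65} \approx 153.18$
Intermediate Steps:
$N{\left(v \right)} = 24$ ($N{\left(v \right)} = 4 \cdot 6 = 24$)
$c = -41$
$n = -65$ ($n = -41 - 24 = -65$)
$B{\left(f \right)} = 65$ ($B{\left(f \right)} = \left(-1\right) \left(-65\right) = 65$)
$\frac{\left(-3319\right) \left(-3\right)}{B{\left(m{\left(-13 \right)} \right)}} = \frac{\left(-3319\right) \left(-3\right)}{65} = 9957 \cdot \frac{1}{65} = \frac{9957}{65}$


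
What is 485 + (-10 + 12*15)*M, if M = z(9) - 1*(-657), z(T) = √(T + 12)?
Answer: 112175 + 170*√21 ≈ 1.1295e+5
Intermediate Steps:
z(T) = √(12 + T)
M = 657 + √21 (M = √(12 + 9) - 1*(-657) = √21 + 657 = 657 + √21 ≈ 661.58)
485 + (-10 + 12*15)*M = 485 + (-10 + 12*15)*(657 + √21) = 485 + (-10 + 180)*(657 + √21) = 485 + 170*(657 + √21) = 485 + (111690 + 170*√21) = 112175 + 170*√21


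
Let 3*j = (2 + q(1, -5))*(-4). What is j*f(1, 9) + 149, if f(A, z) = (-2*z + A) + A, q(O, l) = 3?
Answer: 767/3 ≈ 255.67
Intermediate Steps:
f(A, z) = -2*z + 2*A (f(A, z) = (A - 2*z) + A = -2*z + 2*A)
j = -20/3 (j = ((2 + 3)*(-4))/3 = (5*(-4))/3 = (⅓)*(-20) = -20/3 ≈ -6.6667)
j*f(1, 9) + 149 = -20*(-2*9 + 2*1)/3 + 149 = -20*(-18 + 2)/3 + 149 = -20/3*(-16) + 149 = 320/3 + 149 = 767/3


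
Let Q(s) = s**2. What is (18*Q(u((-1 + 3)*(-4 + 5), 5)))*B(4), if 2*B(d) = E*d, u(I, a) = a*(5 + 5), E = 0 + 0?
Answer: 0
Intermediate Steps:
E = 0
u(I, a) = 10*a (u(I, a) = a*10 = 10*a)
B(d) = 0 (B(d) = (0*d)/2 = (1/2)*0 = 0)
(18*Q(u((-1 + 3)*(-4 + 5), 5)))*B(4) = (18*(10*5)**2)*0 = (18*50**2)*0 = (18*2500)*0 = 45000*0 = 0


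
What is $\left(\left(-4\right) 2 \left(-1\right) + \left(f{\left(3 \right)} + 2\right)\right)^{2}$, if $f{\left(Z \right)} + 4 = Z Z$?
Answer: $225$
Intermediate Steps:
$f{\left(Z \right)} = -4 + Z^{2}$ ($f{\left(Z \right)} = -4 + Z Z = -4 + Z^{2}$)
$\left(\left(-4\right) 2 \left(-1\right) + \left(f{\left(3 \right)} + 2\right)\right)^{2} = \left(\left(-4\right) 2 \left(-1\right) + \left(\left(-4 + 3^{2}\right) + 2\right)\right)^{2} = \left(\left(-8\right) \left(-1\right) + \left(\left(-4 + 9\right) + 2\right)\right)^{2} = \left(8 + \left(5 + 2\right)\right)^{2} = \left(8 + 7\right)^{2} = 15^{2} = 225$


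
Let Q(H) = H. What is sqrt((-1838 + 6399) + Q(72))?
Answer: sqrt(4633) ≈ 68.066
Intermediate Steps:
sqrt((-1838 + 6399) + Q(72)) = sqrt((-1838 + 6399) + 72) = sqrt(4561 + 72) = sqrt(4633)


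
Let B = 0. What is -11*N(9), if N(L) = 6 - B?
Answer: -66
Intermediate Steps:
N(L) = 6 (N(L) = 6 - 1*0 = 6 + 0 = 6)
-11*N(9) = -11*6 = -66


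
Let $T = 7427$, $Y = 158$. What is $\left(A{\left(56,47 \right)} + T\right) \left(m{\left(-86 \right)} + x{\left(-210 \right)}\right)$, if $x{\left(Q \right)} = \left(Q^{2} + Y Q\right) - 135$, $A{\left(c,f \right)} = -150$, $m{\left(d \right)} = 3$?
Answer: $78504276$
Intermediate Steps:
$x{\left(Q \right)} = -135 + Q^{2} + 158 Q$ ($x{\left(Q \right)} = \left(Q^{2} + 158 Q\right) - 135 = -135 + Q^{2} + 158 Q$)
$\left(A{\left(56,47 \right)} + T\right) \left(m{\left(-86 \right)} + x{\left(-210 \right)}\right) = \left(-150 + 7427\right) \left(3 + \left(-135 + \left(-210\right)^{2} + 158 \left(-210\right)\right)\right) = 7277 \left(3 - -10785\right) = 7277 \left(3 + 10785\right) = 7277 \cdot 10788 = 78504276$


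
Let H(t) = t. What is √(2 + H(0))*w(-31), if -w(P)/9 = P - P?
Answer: 0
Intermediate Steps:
w(P) = 0 (w(P) = -9*(P - P) = -9*0 = 0)
√(2 + H(0))*w(-31) = √(2 + 0)*0 = √2*0 = 0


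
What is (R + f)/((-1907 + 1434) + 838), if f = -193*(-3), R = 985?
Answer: 1564/365 ≈ 4.2849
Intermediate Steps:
f = 579
(R + f)/((-1907 + 1434) + 838) = (985 + 579)/((-1907 + 1434) + 838) = 1564/(-473 + 838) = 1564/365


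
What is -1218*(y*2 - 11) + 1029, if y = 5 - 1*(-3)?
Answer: -5061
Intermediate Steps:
y = 8 (y = 5 + 3 = 8)
-1218*(y*2 - 11) + 1029 = -1218*(8*2 - 11) + 1029 = -1218*(16 - 11) + 1029 = -1218*5 + 1029 = -6090 + 1029 = -5061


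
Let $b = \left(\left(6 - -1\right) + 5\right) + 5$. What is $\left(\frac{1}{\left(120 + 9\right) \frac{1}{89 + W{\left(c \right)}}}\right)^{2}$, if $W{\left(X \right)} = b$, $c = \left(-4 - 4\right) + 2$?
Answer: $\frac{11236}{16641} \approx 0.6752$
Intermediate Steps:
$b = 17$ ($b = \left(\left(6 + 1\right) + 5\right) + 5 = \left(7 + 5\right) + 5 = 12 + 5 = 17$)
$c = -6$ ($c = -8 + 2 = -6$)
$W{\left(X \right)} = 17$
$\left(\frac{1}{\left(120 + 9\right) \frac{1}{89 + W{\left(c \right)}}}\right)^{2} = \left(\frac{1}{\left(120 + 9\right) \frac{1}{89 + 17}}\right)^{2} = \left(\frac{1}{129 \cdot \frac{1}{106}}\right)^{2} = \left(\frac{1}{\frac{129}{106}}\right)^{2} = \left(\frac{106}{129}\right)^{2} = \frac{11236}{16641}$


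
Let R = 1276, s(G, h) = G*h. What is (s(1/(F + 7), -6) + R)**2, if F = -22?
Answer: 40729924/25 ≈ 1.6292e+6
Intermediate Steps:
(s(1/(F + 7), -6) + R)**2 = (-6/(-22 + 7) + 1276)**2 = (-6/(-15) + 1276)**2 = (-1/15*(-6) + 1276)**2 = (2/5 + 1276)**2 = (6382/5)**2 = 40729924/25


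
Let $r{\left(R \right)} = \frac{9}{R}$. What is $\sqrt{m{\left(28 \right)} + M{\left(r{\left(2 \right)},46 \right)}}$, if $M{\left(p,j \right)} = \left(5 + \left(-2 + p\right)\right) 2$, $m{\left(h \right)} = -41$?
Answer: $i \sqrt{26} \approx 5.099 i$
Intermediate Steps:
$M{\left(p,j \right)} = 6 + 2 p$ ($M{\left(p,j \right)} = \left(3 + p\right) 2 = 6 + 2 p$)
$\sqrt{m{\left(28 \right)} + M{\left(r{\left(2 \right)},46 \right)}} = \sqrt{-41 + \left(6 + 2 \cdot \frac{9}{2}\right)} = \sqrt{-41 + \left(6 + 9\right)} = \sqrt{-41 + 15} = \sqrt{-26} = i \sqrt{26}$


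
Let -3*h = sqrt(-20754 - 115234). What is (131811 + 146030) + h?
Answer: 277841 - 2*I*sqrt(33997)/3 ≈ 2.7784e+5 - 122.92*I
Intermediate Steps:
h = -2*I*sqrt(33997)/3 (h = -sqrt(-20754 - 115234)/3 = -2*I*sqrt(33997)/3 ≈ -122.92*I)
(131811 + 146030) + h = (131811 + 146030) - 2*I*sqrt(33997)/3 = 277841 - 2*I*sqrt(33997)/3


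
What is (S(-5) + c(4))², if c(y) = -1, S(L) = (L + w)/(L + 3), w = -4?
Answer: 49/4 ≈ 12.250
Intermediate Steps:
S(L) = (-4 + L)/(3 + L) (S(L) = (L - 4)/(L + 3) = (-4 + L)/(3 + L))
(S(-5) + c(4))² = ((-4 - 5)/(3 - 5) - 1)² = (-9/(-2) - 1)² = (-½*(-9) - 1)² = (9/2 - 1)² = (7/2)² = 49/4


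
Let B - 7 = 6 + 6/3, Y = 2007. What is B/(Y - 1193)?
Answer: 15/814 ≈ 0.018428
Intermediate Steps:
B = 15 (B = 7 + (6 + 6/3) = 7 + (6 + 6*(⅓)) = 7 + (6 + 2) = 7 + 8 = 15)
B/(Y - 1193) = 15/(2007 - 1193) = 15/814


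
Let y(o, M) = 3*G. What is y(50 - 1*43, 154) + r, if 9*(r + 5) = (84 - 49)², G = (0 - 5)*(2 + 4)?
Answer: 370/9 ≈ 41.111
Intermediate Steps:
G = -30 (G = -5*6 = -30)
y(o, M) = -90 (y(o, M) = 3*(-30) = -90)
r = 1180/9 (r = -5 + (84 - 49)²/9 = -5 + (⅑)*35² = -5 + (⅑)*1225 = -5 + 1225/9 = 1180/9 ≈ 131.11)
y(50 - 1*43, 154) + r = -90 + 1180/9 = 370/9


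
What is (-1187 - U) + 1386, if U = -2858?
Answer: 3057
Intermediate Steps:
(-1187 - U) + 1386 = (-1187 - 1*(-2858)) + 1386 = (-1187 + 2858) + 1386 = 1671 + 1386 = 3057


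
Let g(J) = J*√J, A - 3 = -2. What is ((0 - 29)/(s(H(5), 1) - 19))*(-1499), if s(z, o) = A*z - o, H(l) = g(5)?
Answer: -173884/55 - 43471*√5/55 ≈ -4928.9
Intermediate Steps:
A = 1 (A = 3 - 2 = 1)
g(J) = J^(3/2)
H(l) = 5*√5 (H(l) = 5^(3/2) = 5*√5)
s(z, o) = z - o (s(z, o) = 1*z - o = z - o)
((0 - 29)/(s(H(5), 1) - 19))*(-1499) = ((0 - 29)/((5*√5 - 1*1) - 19))*(-1499) = -29/((5*√5 - 1) - 19)*(-1499) = -29/((-1 + 5*√5) - 19)*(-1499) = -29/(-20 + 5*√5)*(-1499) = 43471/(-20 + 5*√5)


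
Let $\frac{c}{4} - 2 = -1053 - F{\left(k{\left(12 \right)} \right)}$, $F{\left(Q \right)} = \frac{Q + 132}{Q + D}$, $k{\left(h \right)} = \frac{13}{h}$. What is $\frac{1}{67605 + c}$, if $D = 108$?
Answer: $\frac{1309}{82985521} \approx 1.5774 \cdot 10^{-5}$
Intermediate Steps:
$F{\left(Q \right)} = \frac{132 + Q}{108 + Q}$ ($F{\left(Q \right)} = \frac{Q + 132}{Q + 108} = \frac{132 + Q}{108 + Q}$)
$c = - \frac{5509424}{1309}$ ($c = 8 + 4 \left(-1053 - \frac{132 + \frac{13}{12}}{108 + \frac{13}{12}}\right) = 8 + 4 \left(-1053 - \frac{1}{\frac{1309}{12}} \cdot \frac{1597}{12}\right) = 8 + 4 \left(-1053 - \frac{12}{1309} \cdot \frac{1597}{12}\right) = 8 + 4 \left(-1053 - \frac{1597}{1309}\right) = 8 + 4 \left(- \frac{1379974}{1309}\right) = 8 - \frac{5519896}{1309} = - \frac{5509424}{1309} \approx -4208.9$)
$\frac{1}{67605 + c} = \frac{1}{67605 - \frac{5509424}{1309}} = \frac{1}{\frac{82985521}{1309}} = \frac{1309}{82985521}$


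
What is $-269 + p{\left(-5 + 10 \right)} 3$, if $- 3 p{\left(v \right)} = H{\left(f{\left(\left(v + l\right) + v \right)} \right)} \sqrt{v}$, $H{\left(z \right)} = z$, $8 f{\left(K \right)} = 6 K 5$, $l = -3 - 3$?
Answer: $-269 - 15 \sqrt{5} \approx -302.54$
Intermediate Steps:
$l = -6$
$f{\left(K \right)} = \frac{15 K}{4}$ ($f{\left(K \right)} = \frac{6 K 5}{8} = \frac{30 K}{8} = \frac{15 K}{4}$)
$p{\left(v \right)} = - \frac{\sqrt{v} \left(- \frac{45}{2} + \frac{15 v}{2}\right)}{3}$ ($p{\left(v \right)} = - \frac{\frac{15 \left(\left(v - 6\right) + v\right)}{4} \sqrt{v}}{3} = - \frac{\frac{15 \left(\left(-6 + v\right) + v\right)}{4} \sqrt{v}}{3} = - \frac{\frac{15 \left(-6 + 2 v\right)}{4} \sqrt{v}}{3} = - \frac{\left(- \frac{45}{2} + \frac{15 v}{2}\right) \sqrt{v}}{3} = - \frac{\sqrt{v} \left(- \frac{45}{2} + \frac{15 v}{2}\right)}{3}$)
$-269 + p{\left(-5 + 10 \right)} 3 = -269 + \frac{5 \sqrt{-5 + 10} \left(3 - \left(-5 + 10\right)\right)}{2} \cdot 3 = -269 + \frac{5 \sqrt{5} \left(3 - 5\right)}{2} \cdot 3 = -269 + \frac{5}{2} \sqrt{5} \left(-2\right) 3 = -269 + - 5 \sqrt{5} \cdot 3 = -269 - 15 \sqrt{5}$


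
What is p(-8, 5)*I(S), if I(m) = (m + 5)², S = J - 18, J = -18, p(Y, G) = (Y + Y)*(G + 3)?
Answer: -123008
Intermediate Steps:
p(Y, G) = 2*Y*(3 + G) (p(Y, G) = (2*Y)*(3 + G) = 2*Y*(3 + G))
S = -36 (S = -18 - 18 = -36)
I(m) = (5 + m)²
p(-8, 5)*I(S) = (2*(-8)*(3 + 5))*(5 - 36)² = (2*(-8)*8)*(-31)² = -128*961 = -123008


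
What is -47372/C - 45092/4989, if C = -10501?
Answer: -237172184/52389489 ≈ -4.5271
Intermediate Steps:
-47372/C - 45092/4989 = -47372/(-10501) - 45092/4989 = -47372*(-1/10501) - 45092*1/4989 = 47372/10501 - 45092/4989 = -237172184/52389489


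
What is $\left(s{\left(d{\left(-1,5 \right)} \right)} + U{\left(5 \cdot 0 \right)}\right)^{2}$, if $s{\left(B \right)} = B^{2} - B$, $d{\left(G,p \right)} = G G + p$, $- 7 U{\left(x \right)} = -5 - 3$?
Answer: $\frac{47524}{49} \approx 969.88$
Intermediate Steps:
$U{\left(x \right)} = \frac{8}{7}$ ($U{\left(x \right)} = - \frac{-5 - 3}{7} = \left(- \frac{1}{7}\right) \left(-8\right) = \frac{8}{7}$)
$d{\left(G,p \right)} = p + G^{2}$ ($d{\left(G,p \right)} = G^{2} + p = p + G^{2}$)
$\left(s{\left(d{\left(-1,5 \right)} \right)} + U{\left(5 \cdot 0 \right)}\right)^{2} = \left(\left(5 + \left(-1\right)^{2}\right) \left(-1 + \left(5 + \left(-1\right)^{2}\right)\right) + \frac{8}{7}\right)^{2} = \left(\left(5 + 1\right) \left(-1 + \left(5 + 1\right)\right) + \frac{8}{7}\right)^{2} = \left(6 \left(-1 + 6\right) + \frac{8}{7}\right)^{2} = \left(6 \cdot 5 + \frac{8}{7}\right)^{2} = \left(30 + \frac{8}{7}\right)^{2} = \left(\frac{218}{7}\right)^{2} = \frac{47524}{49}$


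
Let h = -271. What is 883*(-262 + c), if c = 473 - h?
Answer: 425606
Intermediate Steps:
c = 744 (c = 473 - 1*(-271) = 473 + 271 = 744)
883*(-262 + c) = 883*(-262 + 744) = 883*482 = 425606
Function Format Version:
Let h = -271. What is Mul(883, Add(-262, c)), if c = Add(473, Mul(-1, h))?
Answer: 425606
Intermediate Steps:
c = 744 (c = Add(473, Mul(-1, -271)) = Add(473, 271) = 744)
Mul(883, Add(-262, c)) = Mul(883, Add(-262, 744)) = Mul(883, 482) = 425606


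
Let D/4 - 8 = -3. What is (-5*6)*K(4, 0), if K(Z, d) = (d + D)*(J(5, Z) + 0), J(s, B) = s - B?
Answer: -600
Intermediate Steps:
D = 20 (D = 32 + 4*(-3) = 32 - 12 = 20)
K(Z, d) = (5 - Z)*(20 + d) (K(Z, d) = (d + 20)*((5 - Z) + 0) = (20 + d)*(5 - Z) = (5 - Z)*(20 + d))
(-5*6)*K(4, 0) = (-5*6)*(-(-5 + 4)*(20 + 0)) = -(-30)*(-1)*20 = -30*20 = -600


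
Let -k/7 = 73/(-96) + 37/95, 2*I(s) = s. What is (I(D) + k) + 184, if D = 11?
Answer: 1751921/9120 ≈ 192.10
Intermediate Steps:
I(s) = s/2
k = 23681/9120 (k = -7*(73/(-96) + 37/95) = -7*(73*(-1/96) + 37*(1/95)) = -7*(-73/96 + 37/95) = -7*(-3383/9120) = 23681/9120 ≈ 2.5966)
(I(D) + k) + 184 = ((1/2)*11 + 23681/9120) + 184 = (11/2 + 23681/9120) + 184 = 73841/9120 + 184 = 1751921/9120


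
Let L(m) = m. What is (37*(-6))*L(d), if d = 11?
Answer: -2442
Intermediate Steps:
(37*(-6))*L(d) = (37*(-6))*11 = -222*11 = -2442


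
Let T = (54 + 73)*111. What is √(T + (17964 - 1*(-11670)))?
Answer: 3*√4859 ≈ 209.12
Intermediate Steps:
T = 14097 (T = 127*111 = 14097)
√(T + (17964 - 1*(-11670))) = √(14097 + (17964 - 1*(-11670))) = √(14097 + (17964 + 11670)) = √(14097 + 29634) = √43731 = 3*√4859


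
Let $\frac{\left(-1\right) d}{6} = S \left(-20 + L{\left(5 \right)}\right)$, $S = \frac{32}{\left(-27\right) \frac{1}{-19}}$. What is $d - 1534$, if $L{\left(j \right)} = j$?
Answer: $\frac{1478}{3} \approx 492.67$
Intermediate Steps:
$S = \frac{608}{27}$ ($S = \frac{32}{\left(-27\right) \left(- \frac{1}{19}\right)} = \frac{32}{\frac{27}{19}} = 32 \cdot \frac{19}{27} = \frac{608}{27} \approx 22.519$)
$d = \frac{6080}{3}$ ($d = - 6 \frac{608 \left(-20 + 5\right)}{27} = - 6 \cdot \frac{608}{27} \left(-15\right) = \left(-6\right) \left(- \frac{3040}{9}\right) = \frac{6080}{3} \approx 2026.7$)
$d - 1534 = \frac{6080}{3} - 1534 = \frac{1478}{3}$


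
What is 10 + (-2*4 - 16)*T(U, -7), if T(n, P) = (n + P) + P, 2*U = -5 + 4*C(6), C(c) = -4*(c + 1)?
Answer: 1750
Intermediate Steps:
C(c) = -4 - 4*c (C(c) = -4*(1 + c) = -4 - 4*c)
U = -117/2 (U = (-5 + 4*(-4 - 4*6))/2 = (-5 + 4*(-4 - 24))/2 = (-5 + 4*(-28))/2 = (-5 - 112)/2 = (½)*(-117) = -117/2 ≈ -58.500)
T(n, P) = n + 2*P (T(n, P) = (P + n) + P = n + 2*P)
10 + (-2*4 - 16)*T(U, -7) = 10 + (-2*4 - 16)*(-117/2 + 2*(-7)) = 10 + (-8 - 16)*(-117/2 - 14) = 10 - 24*(-145/2) = 10 + 1740 = 1750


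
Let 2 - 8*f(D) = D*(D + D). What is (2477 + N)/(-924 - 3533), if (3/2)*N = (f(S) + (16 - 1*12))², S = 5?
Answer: -7439/13371 ≈ -0.55635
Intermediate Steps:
f(D) = ¼ - D²/4 (f(D) = ¼ - D*(D + D)/8 = ¼ - D*2*D/8 = ¼ - D²/4)
N = 8/3 (N = 2*((¼ - ¼*5²) + (16 - 1*12))²/3 = 2*((¼ - ¼*25) + (16 - 12))²/3 = 2*((¼ - 25/4) + 4)²/3 = 2*(-6 + 4)²/3 = (⅔)*(-2)² = (⅔)*4 = 8/3 ≈ 2.6667)
(2477 + N)/(-924 - 3533) = (2477 + 8/3)/(-924 - 3533) = (7439/3)/(-4457) = (7439/3)*(-1/4457) = -7439/13371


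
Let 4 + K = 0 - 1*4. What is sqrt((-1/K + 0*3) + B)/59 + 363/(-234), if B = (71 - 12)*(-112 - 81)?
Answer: -121/78 + I*sqrt(182190)/236 ≈ -1.5513 + 1.8086*I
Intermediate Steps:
K = -8 (K = -4 + (0 - 1*4) = -4 + (0 - 4) = -4 - 4 = -8)
B = -11387 (B = 59*(-193) = -11387)
sqrt((-1/K + 0*3) + B)/59 + 363/(-234) = sqrt((-1/(-8) + 0*3) - 11387)/59 + 363/(-234) = sqrt((-1*(-1/8) + 0) - 11387)*(1/59) + 363*(-1/234) = sqrt((1/8 + 0) - 11387)*(1/59) - 121/78 = sqrt(1/8 - 11387)*(1/59) - 121/78 = sqrt(-91095/8)*(1/59) - 121/78 = (I*sqrt(182190)/4)*(1/59) - 121/78 = I*sqrt(182190)/236 - 121/78 = -121/78 + I*sqrt(182190)/236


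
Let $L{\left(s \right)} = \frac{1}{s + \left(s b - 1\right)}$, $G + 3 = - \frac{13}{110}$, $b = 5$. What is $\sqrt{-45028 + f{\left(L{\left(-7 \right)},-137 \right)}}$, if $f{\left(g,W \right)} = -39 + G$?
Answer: $\frac{3 i \sqrt{60594270}}{110} \approx 212.3 i$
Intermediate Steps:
$G = - \frac{343}{110}$ ($G = -3 - \frac{13}{110} = - \frac{343}{110} \approx -3.1182$)
$L{\left(s \right)} = \frac{1}{-1 + 6 s}$ ($L{\left(s \right)} = \frac{1}{s + \left(s 5 - 1\right)} = \frac{1}{s + \left(5 s - 1\right)} = \frac{1}{s + \left(-1 + 5 s\right)} = \frac{1}{-1 + 6 s}$)
$f{\left(g,W \right)} = - \frac{4633}{110}$ ($f{\left(g,W \right)} = -39 - \frac{343}{110} = - \frac{4633}{110}$)
$\sqrt{-45028 + f{\left(L{\left(-7 \right)},-137 \right)}} = \sqrt{-45028 - \frac{4633}{110}} = \sqrt{- \frac{4957713}{110}} = \frac{3 i \sqrt{60594270}}{110}$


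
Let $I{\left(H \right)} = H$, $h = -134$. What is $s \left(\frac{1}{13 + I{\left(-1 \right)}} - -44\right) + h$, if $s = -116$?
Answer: $- \frac{15743}{3} \approx -5247.7$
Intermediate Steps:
$s \left(\frac{1}{13 + I{\left(-1 \right)}} - -44\right) + h = - 116 \left(\frac{1}{13 - 1} - -44\right) - 134 = - 116 \left(\frac{1}{12} + 44\right) - 134 = \left(-116\right) \frac{529}{12} - 134 = - \frac{15341}{3} - 134 = - \frac{15743}{3}$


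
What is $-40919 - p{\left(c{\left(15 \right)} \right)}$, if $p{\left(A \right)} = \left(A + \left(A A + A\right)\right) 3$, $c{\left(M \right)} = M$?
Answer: $-41684$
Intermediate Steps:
$p{\left(A \right)} = 3 A^{2} + 6 A$ ($p{\left(A \right)} = \left(A + \left(A^{2} + A\right)\right) 3 = \left(A + \left(A + A^{2}\right)\right) 3 = \left(A^{2} + 2 A\right) 3 = 3 A^{2} + 6 A$)
$-40919 - p{\left(c{\left(15 \right)} \right)} = -40919 - 3 \cdot 15 \left(2 + 15\right) = -40919 - 3 \cdot 15 \cdot 17 = -40919 - 765 = -41684$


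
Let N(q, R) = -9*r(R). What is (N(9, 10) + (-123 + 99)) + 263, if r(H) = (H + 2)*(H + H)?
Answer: -1921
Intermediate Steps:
r(H) = 2*H*(2 + H) (r(H) = (2 + H)*(2*H) = 2*H*(2 + H))
N(q, R) = -18*R*(2 + R)
(N(9, 10) + (-123 + 99)) + 263 = (-18*10*(2 + 10) + (-123 + 99)) + 263 = (-18*10*12 - 24) + 263 = (-2160 - 24) + 263 = -2184 + 263 = -1921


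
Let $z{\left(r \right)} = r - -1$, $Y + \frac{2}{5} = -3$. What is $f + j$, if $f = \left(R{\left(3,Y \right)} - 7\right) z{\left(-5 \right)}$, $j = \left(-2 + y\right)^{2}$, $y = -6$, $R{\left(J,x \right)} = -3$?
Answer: $104$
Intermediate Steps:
$Y = - \frac{17}{5}$ ($Y = - \frac{2}{5} - 3 = - \frac{17}{5} \approx -3.4$)
$z{\left(r \right)} = 1 + r$ ($z{\left(r \right)} = r + 1 = 1 + r$)
$j = 64$ ($j = \left(-2 - 6\right)^{2} = \left(-8\right)^{2} = 64$)
$f = 40$ ($f = \left(-3 - 7\right) \left(1 - 5\right) = \left(-10\right) \left(-4\right) = 40$)
$f + j = 40 + 64 = 104$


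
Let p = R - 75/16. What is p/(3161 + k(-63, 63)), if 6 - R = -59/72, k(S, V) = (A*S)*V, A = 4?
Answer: -307/1830960 ≈ -0.00016767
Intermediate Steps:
k(S, V) = 4*S*V (k(S, V) = (4*S)*V = 4*S*V)
R = 491/72 (R = 6 - (-59)/72 = 6 - 1*(-59/72) = 6 + 59/72 = 491/72 ≈ 6.8194)
p = 307/144 (p = 491/72 - 75/16 = 307/144 ≈ 2.1319)
p/(3161 + k(-63, 63)) = 307/(144*(3161 + 4*(-63)*63)) = 307/(144*(3161 - 15876)) = (307/144)/(-12715) = (307/144)*(-1/12715) = -307/1830960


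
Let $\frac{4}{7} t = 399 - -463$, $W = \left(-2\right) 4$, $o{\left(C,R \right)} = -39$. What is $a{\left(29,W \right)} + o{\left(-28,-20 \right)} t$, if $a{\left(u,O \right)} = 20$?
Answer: $- \frac{117623}{2} \approx -58812.0$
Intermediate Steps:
$W = -8$
$t = \frac{3017}{2}$ ($t = \frac{7 \left(399 - -463\right)}{4} = \frac{7 \left(399 + 463\right)}{4} = \frac{7}{4} \cdot 862 = \frac{3017}{2} \approx 1508.5$)
$a{\left(29,W \right)} + o{\left(-28,-20 \right)} t = 20 - \frac{117663}{2} = - \frac{117623}{2}$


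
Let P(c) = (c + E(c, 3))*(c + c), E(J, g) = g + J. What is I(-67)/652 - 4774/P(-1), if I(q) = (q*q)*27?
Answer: 1677527/652 ≈ 2572.9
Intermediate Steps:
E(J, g) = J + g
P(c) = 2*c*(3 + 2*c) (P(c) = (c + (c + 3))*(c + c) = (c + (3 + c))*(2*c) = (3 + 2*c)*(2*c) = 2*c*(3 + 2*c))
I(q) = 27*q² (I(q) = q²*27 = 27*q²)
I(-67)/652 - 4774/P(-1) = (27*(-67)²)/652 - 4774*(-1/(2*(3 + 2*(-1)))) = (27*4489)*(1/652) - 4774*(-1/(2*(3 - 2))) = 121203*(1/652) - 4774/(2*(-1)*1) = 121203/652 - 4774/(-2) = 121203/652 - 4774*(-½) = 121203/652 + 2387 = 1677527/652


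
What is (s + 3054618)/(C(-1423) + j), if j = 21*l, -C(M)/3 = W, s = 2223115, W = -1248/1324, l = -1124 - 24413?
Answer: -1746929623/177506751 ≈ -9.8415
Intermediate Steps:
l = -25537
W = -312/331 (W = -1248*1/1324 = -312/331 ≈ -0.94260)
C(M) = 936/331 (C(M) = -3*(-312/331) = 936/331)
j = -536277 (j = 21*(-25537) = -536277)
(s + 3054618)/(C(-1423) + j) = (2223115 + 3054618)/(936/331 - 536277) = 5277733/(-177506751/331) = 5277733*(-331/177506751) = -1746929623/177506751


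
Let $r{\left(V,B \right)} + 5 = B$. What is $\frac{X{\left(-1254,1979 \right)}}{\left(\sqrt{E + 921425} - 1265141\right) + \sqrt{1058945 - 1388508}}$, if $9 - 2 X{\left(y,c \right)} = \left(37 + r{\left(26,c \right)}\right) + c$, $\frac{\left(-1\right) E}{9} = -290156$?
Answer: $- \frac{3981}{-2530282 + 2 \sqrt{3532829} + 2 i \sqrt{329563}} \approx 0.0015757 + 7.1605 \cdot 10^{-7} i$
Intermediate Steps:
$r{\left(V,B \right)} = -5 + B$
$E = 2611404$ ($E = \left(-9\right) \left(-290156\right) = 2611404$)
$X{\left(y,c \right)} = - \frac{23}{2} - c$ ($X{\left(y,c \right)} = \frac{9}{2} - \frac{\left(37 + \left(-5 + c\right)\right) + c}{2} = \frac{9}{2} - \frac{\left(32 + c\right) + c}{2} = \frac{9}{2} - \frac{32 + 2 c}{2} = \frac{9}{2} - \left(16 + c\right) = - \frac{23}{2} - c$)
$\frac{X{\left(-1254,1979 \right)}}{\left(\sqrt{E + 921425} - 1265141\right) + \sqrt{1058945 - 1388508}} = \frac{- \frac{23}{2} - 1979}{\left(\sqrt{2611404 + 921425} - 1265141\right) + \sqrt{1058945 - 1388508}} = \frac{- \frac{23}{2} - 1979}{\left(\sqrt{3532829} - 1265141\right) + \sqrt{-329563}} = - \frac{3981}{2 \left(\left(-1265141 + \sqrt{3532829}\right) + i \sqrt{329563}\right)} = - \frac{3981}{2 \left(-1265141 + \sqrt{3532829} + i \sqrt{329563}\right)}$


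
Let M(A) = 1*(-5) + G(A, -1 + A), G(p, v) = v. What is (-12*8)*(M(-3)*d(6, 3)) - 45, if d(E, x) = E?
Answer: 5139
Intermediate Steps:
M(A) = -6 + A (M(A) = 1*(-5) + (-1 + A) = -5 + (-1 + A) = -6 + A)
(-12*8)*(M(-3)*d(6, 3)) - 45 = (-12*8)*((-6 - 3)*6) - 45 = -(-864)*6 - 45 = -96*(-54) - 45 = 5184 - 45 = 5139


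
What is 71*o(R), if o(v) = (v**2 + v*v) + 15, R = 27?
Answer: 104583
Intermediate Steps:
o(v) = 15 + 2*v**2 (o(v) = (v**2 + v**2) + 15 = 2*v**2 + 15 = 15 + 2*v**2)
71*o(R) = 71*(15 + 2*27**2) = 71*(15 + 2*729) = 71*(15 + 1458) = 71*1473 = 104583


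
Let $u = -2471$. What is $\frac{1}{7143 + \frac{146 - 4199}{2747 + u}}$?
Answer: $\frac{92}{655805} \approx 0.00014029$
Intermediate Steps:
$\frac{1}{7143 + \frac{146 - 4199}{2747 + u}} = \frac{1}{7143 + \frac{146 - 4199}{2747 - 2471}} = \frac{1}{7143 - \frac{4053}{276}} = \frac{1}{7143 - \frac{1351}{92}} = \frac{1}{\frac{655805}{92}} = \frac{92}{655805}$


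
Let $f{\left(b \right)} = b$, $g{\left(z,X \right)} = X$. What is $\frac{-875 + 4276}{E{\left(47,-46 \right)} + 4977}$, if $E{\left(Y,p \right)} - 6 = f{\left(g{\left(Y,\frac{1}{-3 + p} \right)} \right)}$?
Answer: $\frac{166649}{244166} \approx 0.68252$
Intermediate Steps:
$E{\left(Y,p \right)} = 6 + \frac{1}{-3 + p}$
$\frac{-875 + 4276}{E{\left(47,-46 \right)} + 4977} = \frac{-875 + 4276}{\frac{-17 + 6 \left(-46\right)}{-3 - 46} + 4977} = \frac{3401}{\frac{-17 - 276}{-49} + 4977} = \frac{3401}{\left(- \frac{1}{49}\right) \left(-293\right) + 4977} = \frac{3401}{\frac{293}{49} + 4977} = \frac{3401}{\frac{244166}{49}} = 3401 \cdot \frac{49}{244166} = \frac{166649}{244166}$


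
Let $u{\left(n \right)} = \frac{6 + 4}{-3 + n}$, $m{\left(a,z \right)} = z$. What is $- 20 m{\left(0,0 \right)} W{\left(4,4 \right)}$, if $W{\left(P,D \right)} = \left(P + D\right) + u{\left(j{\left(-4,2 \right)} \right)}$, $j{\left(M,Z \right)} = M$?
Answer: $0$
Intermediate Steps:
$u{\left(n \right)} = \frac{10}{-3 + n}$
$W{\left(P,D \right)} = - \frac{10}{7} + D + P$ ($W{\left(P,D \right)} = \left(P + D\right) + \frac{10}{-3 - 4} = \left(D + P\right) + \frac{10}{-7} = \left(D + P\right) + 10 \left(- \frac{1}{7}\right) = \left(D + P\right) - \frac{10}{7} = - \frac{10}{7} + D + P$)
$- 20 m{\left(0,0 \right)} W{\left(4,4 \right)} = \left(-20\right) 0 \left(- \frac{10}{7} + 4 + 4\right) = 0 \cdot \frac{46}{7} = 0$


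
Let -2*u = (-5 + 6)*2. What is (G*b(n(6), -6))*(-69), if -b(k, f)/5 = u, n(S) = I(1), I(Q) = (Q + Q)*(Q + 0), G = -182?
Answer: 62790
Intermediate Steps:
I(Q) = 2*Q² (I(Q) = (2*Q)*Q = 2*Q²)
n(S) = 2 (n(S) = 2*1² = 2*1 = 2)
u = -1 (u = -(-5 + 6)*2/2 = -2/2 = -½*2 = -1)
b(k, f) = 5 (b(k, f) = -5*(-1) = 5)
(G*b(n(6), -6))*(-69) = -182*5*(-69) = -910*(-69) = 62790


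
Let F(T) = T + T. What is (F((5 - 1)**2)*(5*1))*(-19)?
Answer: -3040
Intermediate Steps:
F(T) = 2*T
(F((5 - 1)**2)*(5*1))*(-19) = ((2*(5 - 1)**2)*(5*1))*(-19) = ((2*4**2)*5)*(-19) = ((2*16)*5)*(-19) = (32*5)*(-19) = 160*(-19) = -3040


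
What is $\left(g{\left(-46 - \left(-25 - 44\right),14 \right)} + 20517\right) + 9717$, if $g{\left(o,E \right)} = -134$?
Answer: $30100$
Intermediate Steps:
$\left(g{\left(-46 - \left(-25 - 44\right),14 \right)} + 20517\right) + 9717 = \left(-134 + 20517\right) + 9717 = 20383 + 9717 = 30100$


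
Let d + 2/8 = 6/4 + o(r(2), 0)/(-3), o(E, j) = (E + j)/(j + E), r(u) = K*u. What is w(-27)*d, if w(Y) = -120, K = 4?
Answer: -110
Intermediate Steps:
r(u) = 4*u
o(E, j) = 1 (o(E, j) = (E + j)/(E + j) = 1)
d = 11/12 (d = -1/4 + (6/4 + 1/(-3)) = -1/4 + (6*(1/4) + 1*(-1/3)) = -1/4 + (3/2 - 1/3) = -1/4 + 7/6 = 11/12 ≈ 0.91667)
w(-27)*d = -120*11/12 = -110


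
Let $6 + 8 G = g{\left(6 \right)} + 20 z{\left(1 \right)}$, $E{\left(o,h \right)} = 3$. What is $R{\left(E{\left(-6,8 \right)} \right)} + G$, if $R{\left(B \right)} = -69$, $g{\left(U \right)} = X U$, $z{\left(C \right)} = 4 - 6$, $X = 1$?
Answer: $-74$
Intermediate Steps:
$z{\left(C \right)} = -2$ ($z{\left(C \right)} = 4 - 6 = -2$)
$g{\left(U \right)} = U$ ($g{\left(U \right)} = 1 U = U$)
$G = -5$ ($G = - \frac{3}{4} + \frac{6 + 20 \left(-2\right)}{8} = - \frac{3}{4} + \frac{6 - 40}{8} = - \frac{3}{4} + \frac{1}{8} \left(-34\right) = - \frac{3}{4} - \frac{17}{4} = -5$)
$R{\left(E{\left(-6,8 \right)} \right)} + G = -69 - 5 = -74$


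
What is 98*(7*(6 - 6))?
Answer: 0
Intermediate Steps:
98*(7*(6 - 6)) = 98*(7*0) = 98*0 = 0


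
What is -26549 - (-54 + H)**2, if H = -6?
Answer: -30149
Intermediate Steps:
-26549 - (-54 + H)**2 = -26549 - (-54 - 6)**2 = -26549 - 1*(-60)**2 = -26549 - 1*3600 = -26549 - 3600 = -30149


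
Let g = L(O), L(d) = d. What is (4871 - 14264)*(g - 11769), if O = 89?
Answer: 109710240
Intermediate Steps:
g = 89
(4871 - 14264)*(g - 11769) = (4871 - 14264)*(89 - 11769) = -9393*(-11680) = 109710240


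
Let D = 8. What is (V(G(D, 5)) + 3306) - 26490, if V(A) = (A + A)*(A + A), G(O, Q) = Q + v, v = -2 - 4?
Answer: -23180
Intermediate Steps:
v = -6
G(O, Q) = -6 + Q (G(O, Q) = Q - 6 = -6 + Q)
V(A) = 4*A² (V(A) = (2*A)*(2*A) = 4*A²)
(V(G(D, 5)) + 3306) - 26490 = (4*(-6 + 5)² + 3306) - 26490 = (4*(-1)² + 3306) - 26490 = (4*1 + 3306) - 26490 = (4 + 3306) - 26490 = 3310 - 26490 = -23180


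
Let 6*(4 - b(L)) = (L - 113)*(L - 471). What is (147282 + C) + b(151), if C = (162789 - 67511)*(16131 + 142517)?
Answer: 45347440370/3 ≈ 1.5116e+10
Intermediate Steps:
b(L) = 4 - (-471 + L)*(-113 + L)/6 (b(L) = 4 - (L - 113)*(L - 471)/6 = 4 - (-113 + L)*(-471 + L)/6 = 4 - (-471 + L)*(-113 + L)/6)
C = 15115664144 (C = 95278*158648 = 15115664144)
(147282 + C) + b(151) = (147282 + 15115664144) + (-17733/2 - ⅙*151² + (292/3)*151) = 15115811426 + (-17733/2 - ⅙*22801 + 44092/3) = 15115811426 + (-17733/2 - 22801/6 + 44092/3) = 15115811426 + 6092/3 = 45347440370/3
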